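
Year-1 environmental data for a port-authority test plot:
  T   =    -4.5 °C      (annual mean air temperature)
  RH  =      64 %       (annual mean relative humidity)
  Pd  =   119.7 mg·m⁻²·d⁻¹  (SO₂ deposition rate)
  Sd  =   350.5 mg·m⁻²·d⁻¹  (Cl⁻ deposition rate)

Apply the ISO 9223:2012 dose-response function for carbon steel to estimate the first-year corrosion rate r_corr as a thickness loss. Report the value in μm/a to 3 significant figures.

carbon steel: T≤10 °C ⇒ hinge +0.150·(-4.5−10) = -2.1750
  sulphur-dioxide contribution → 8.707 μm/a
  chloride contribution → 26.63 μm/a
  ⇒ r_corr(carbon steel) = 35.34 μm/a

r_corr = 35.3 μm/a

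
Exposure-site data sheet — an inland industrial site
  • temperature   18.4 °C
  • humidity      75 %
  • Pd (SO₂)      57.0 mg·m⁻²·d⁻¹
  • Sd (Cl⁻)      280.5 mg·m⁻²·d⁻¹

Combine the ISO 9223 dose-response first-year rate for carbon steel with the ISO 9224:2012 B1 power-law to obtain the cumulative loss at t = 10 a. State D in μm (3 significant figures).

D(10) = 415 μm

carbon steel: f(T) = -0.054·(T−10) [T>10 °C] = -0.4536
  SO₂ term: 1.77·57.0^0.52·exp(0.02·75-0.4536) = 41.25
  Cl⁻ term: 0.102·280.5^0.62·exp(0.033·75+0.04·18.4) = 83.34
  r_corr = 41.25 + 83.34 = 124.6 μm/a
Power-law: D(10) = r_corr · 10^0.523
  D(10) = 124.6 × 10^0.523 = 124.6 × 3.334 = 415.4 μm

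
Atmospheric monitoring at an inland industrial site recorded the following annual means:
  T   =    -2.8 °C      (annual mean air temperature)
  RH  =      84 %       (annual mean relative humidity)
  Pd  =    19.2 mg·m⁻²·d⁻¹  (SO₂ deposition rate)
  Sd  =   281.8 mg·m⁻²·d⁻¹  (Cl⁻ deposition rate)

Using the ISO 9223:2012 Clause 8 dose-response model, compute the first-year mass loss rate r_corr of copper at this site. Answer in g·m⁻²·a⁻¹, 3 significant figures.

r_corr = 10.5 g·m⁻²·a⁻¹

copper: T≤10 °C ⇒ hinge +0.126·(-2.8−10) = -1.6128
  Pd branch = 0.0053·Pd^0.26·e^(0.059·RH+f) = 0.3235 μm/a
  Sd branch = 0.01025·Sd^0.27·e^(0.036·RH+0.049·T) = 0.8432 μm/a
  sum: 0.3235 + 0.8432 → r_corr = 1.167 μm/a
Convert to mass loss: 1.167 μm/a × 8.96 g/cm³ = 10.45 g·m⁻²·a⁻¹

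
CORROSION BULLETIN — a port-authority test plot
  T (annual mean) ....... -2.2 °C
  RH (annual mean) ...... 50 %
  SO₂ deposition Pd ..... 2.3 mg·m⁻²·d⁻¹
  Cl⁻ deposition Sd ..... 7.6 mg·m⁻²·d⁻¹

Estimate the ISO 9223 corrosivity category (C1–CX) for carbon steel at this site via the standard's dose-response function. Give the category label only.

carbon steel: T≤10 °C ⇒ hinge +0.150·(-2.2−10) = -1.8300
  sulphur-dioxide contribution → 1.19 μm/a
  chloride contribution → 1.71 μm/a
  ⇒ r_corr(carbon steel) = 2.9 μm/a
2.9 μm/a falls in (1.3, 25] for carbon steel → category C2

C2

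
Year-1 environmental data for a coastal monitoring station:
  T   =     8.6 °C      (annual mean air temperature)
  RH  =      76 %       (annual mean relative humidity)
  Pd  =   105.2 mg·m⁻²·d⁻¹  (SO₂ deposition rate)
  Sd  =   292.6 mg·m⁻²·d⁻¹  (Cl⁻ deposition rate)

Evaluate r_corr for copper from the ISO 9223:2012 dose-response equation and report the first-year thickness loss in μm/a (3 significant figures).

r_corr = 2.44 μm/a

copper: f(T) = +0.126·(T−10) [T≤10 °C] = -0.1764
  SO₂ term: 0.0053·105.2^0.26·exp(0.059·76-0.1764) = 1.321
  Sd branch = 0.01025·Sd^0.27·e^(0.036·RH+0.049·T) = 1.117 μm/a
  sum: 1.321 + 1.117 → r_corr = 2.437 μm/a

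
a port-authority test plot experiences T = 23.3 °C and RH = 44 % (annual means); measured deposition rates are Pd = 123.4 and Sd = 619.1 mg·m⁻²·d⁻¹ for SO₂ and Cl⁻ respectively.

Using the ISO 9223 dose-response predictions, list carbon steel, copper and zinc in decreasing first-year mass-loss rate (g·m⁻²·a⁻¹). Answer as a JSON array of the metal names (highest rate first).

carbon steel: T>10 °C ⇒ hinge -0.054·(23.3−10) = -0.7182
  SO₂ term: 1.77·123.4^0.52·exp(0.02·44-0.7182) = 25.45
  Cl⁻ term: 0.102·619.1^0.62·exp(0.033·44+0.04·23.3) = 59.55
  sum: 25.45 + 59.55 → r_corr = 85 μm/a
  mass loss = 85 μm/a × 7.85 g/cm³ = 667.2 g·m⁻²·a⁻¹
copper: temperature factor f = -0.080·(13.3) = -1.0640
  SO₂ term: 0.0053·123.4^0.26·exp(0.059·44-1.0640) = 0.08577
  Sd branch = 0.01025·Sd^0.27·e^(0.036·RH+0.049·T) = 0.8877 μm/a
  sum: 0.08577 + 0.8877 → r_corr = 0.9735 μm/a
  mass loss = 0.9735 μm/a × 8.96 g/cm³ = 8.722 g·m⁻²·a⁻¹
zinc: temperature factor f = -0.071·(13.3) = -0.9443
  Pd branch = 0.0129·Pd^0.44·e^(0.046·RH+f) = 0.316 μm/a
  Cl⁻ term: 0.0175·619.1^0.57·exp(0.008·44+0.085·23.3) = 7.036
  r_corr = 0.316 + 7.036 = 7.352 μm/a
  mass loss = 7.352 μm/a × 7.14 g/cm³ = 52.49 g·m⁻²·a⁻¹
Ordering by g·m⁻²·a⁻¹: carbon steel (667) > zinc (52.5) > copper (8.72)

["carbon steel", "zinc", "copper"]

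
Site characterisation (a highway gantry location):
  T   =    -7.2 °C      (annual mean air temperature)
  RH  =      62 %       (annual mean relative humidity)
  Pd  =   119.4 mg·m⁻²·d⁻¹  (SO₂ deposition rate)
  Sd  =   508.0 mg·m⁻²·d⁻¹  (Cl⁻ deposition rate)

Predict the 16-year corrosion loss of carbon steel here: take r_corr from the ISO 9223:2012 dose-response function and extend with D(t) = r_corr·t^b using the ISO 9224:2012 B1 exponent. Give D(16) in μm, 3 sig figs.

D(16) = 144 μm

carbon steel: T≤10 °C ⇒ hinge +0.150·(-7.2−10) = -2.5800
  SO₂ term: 1.77·119.4^0.52·exp(0.02·62-2.5800) = 5.573
  Cl⁻ term: 0.102·508.0^0.62·exp(0.033·62+0.04·-7.2) = 28.17
  r_corr = 5.573 + 28.17 = 33.74 μm/a
Power-law: D(16) = r_corr · 16^0.523
  D(16) = 33.74 × 16^0.523 = 33.74 × 4.263 = 143.8 μm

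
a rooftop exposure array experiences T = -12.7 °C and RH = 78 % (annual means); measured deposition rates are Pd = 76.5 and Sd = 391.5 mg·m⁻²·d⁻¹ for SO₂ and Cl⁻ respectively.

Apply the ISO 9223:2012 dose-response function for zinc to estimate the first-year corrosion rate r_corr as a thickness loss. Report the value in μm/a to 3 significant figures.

zinc: f(T) = +0.038·(T−10) [T≤10 °C] = -0.8626
  Pd branch = 0.0129·Pd^0.44·e^(0.046·RH+f) = 1.327 μm/a
  Sd branch = 0.0175·Sd^0.57·e^(0.008·RH+0.085·T) = 0.3335 μm/a
  r_corr = 1.327 + 0.3335 = 1.661 μm/a

r_corr = 1.66 μm/a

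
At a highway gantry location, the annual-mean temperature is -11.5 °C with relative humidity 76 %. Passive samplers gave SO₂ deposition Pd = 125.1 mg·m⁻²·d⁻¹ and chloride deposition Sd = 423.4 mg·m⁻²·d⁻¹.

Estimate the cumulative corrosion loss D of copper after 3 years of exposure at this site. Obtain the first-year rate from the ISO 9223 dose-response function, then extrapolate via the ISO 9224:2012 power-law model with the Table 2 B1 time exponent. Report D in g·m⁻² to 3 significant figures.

copper: T≤10 °C ⇒ hinge +0.126·(-11.5−10) = -2.7090
  Pd branch = 0.0053·Pd^0.26·e^(0.059·RH+f) = 0.1098 μm/a
  Sd branch = 0.01025·Sd^0.27·e^(0.036·RH+0.049·T) = 0.4607 μm/a
  sum: 0.1098 + 0.4607 → r_corr = 0.5705 μm/a
ISO 9224: D(t) = r_corr · t^b with b = 0.667 (copper, B1)
  D(3) = 0.5705 × 3^0.667 = 0.5705 × 2.081 = 1.187 μm
  Mass loss = 1.187 μm × 8.96 g/cm³ = 10.64 g·m⁻²

D(3) = 10.6 g·m⁻²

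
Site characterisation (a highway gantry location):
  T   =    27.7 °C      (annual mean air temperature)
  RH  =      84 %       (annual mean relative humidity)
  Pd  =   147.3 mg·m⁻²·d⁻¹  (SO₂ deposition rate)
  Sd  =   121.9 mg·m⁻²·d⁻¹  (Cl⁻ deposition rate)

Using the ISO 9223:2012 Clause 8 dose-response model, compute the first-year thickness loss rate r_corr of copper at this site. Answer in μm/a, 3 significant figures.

r_corr = 3.67 μm/a

copper: f(T) = -0.080·(T−10) [T>10 °C] = -1.4160
  SO₂ term: 0.0053·147.3^0.26·exp(0.059·84-1.4160) = 0.669
  Sd branch = 0.01025·Sd^0.27·e^(0.036·RH+0.049·T) = 2.997 μm/a
  r_corr = 0.669 + 2.997 = 3.666 μm/a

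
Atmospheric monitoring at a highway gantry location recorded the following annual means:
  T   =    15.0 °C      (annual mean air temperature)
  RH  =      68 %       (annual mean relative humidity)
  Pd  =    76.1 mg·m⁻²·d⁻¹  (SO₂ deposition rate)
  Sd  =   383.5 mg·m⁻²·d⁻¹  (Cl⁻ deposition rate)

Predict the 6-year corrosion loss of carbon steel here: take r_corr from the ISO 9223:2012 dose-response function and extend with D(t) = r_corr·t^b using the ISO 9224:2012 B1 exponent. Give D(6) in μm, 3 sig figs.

carbon steel: T>10 °C ⇒ hinge -0.054·(15.0−10) = -0.2700
  sulphur-dioxide contribution → 50.08 μm/a
  chloride contribution → 70.09 μm/a
  ⇒ r_corr(carbon steel) = 120.2 μm/a
Power-law: D(6) = r_corr · 6^0.523
  D(6) = 120.2 × 6^0.523 = 120.2 × 2.553 = 306.7 μm

D(6) = 307 μm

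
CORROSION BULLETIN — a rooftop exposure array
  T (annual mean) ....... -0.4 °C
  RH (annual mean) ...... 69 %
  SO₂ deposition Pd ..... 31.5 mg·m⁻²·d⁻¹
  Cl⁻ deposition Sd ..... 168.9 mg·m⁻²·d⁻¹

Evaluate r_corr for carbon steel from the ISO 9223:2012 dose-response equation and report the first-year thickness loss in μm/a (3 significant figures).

r_corr = 32.4 μm/a

carbon steel: temperature factor f = +0.150·(-10.4) = -1.5600
  sulphur-dioxide contribution → 8.89 μm/a
  chloride contribution → 23.53 μm/a
  ⇒ r_corr(carbon steel) = 32.42 μm/a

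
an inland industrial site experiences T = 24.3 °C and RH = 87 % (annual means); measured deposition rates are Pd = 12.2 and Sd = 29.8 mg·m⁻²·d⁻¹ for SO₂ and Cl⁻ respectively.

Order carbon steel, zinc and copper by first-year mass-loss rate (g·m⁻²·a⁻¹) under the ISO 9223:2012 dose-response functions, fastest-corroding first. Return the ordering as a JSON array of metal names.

carbon steel: f(T) = -0.054·(T−10) [T>10 °C] = -0.7722
  sulphur-dioxide contribution → 17.11 μm/a
  chloride contribution → 39.05 μm/a
  total first-year rate 56.16 μm/a
  mass loss = 56.16 μm/a × 7.85 g/cm³ = 440.8 g·m⁻²·a⁻¹
zinc: T>10 °C ⇒ hinge -0.071·(24.3−10) = -1.0153
  sulphur-dioxide contribution → 0.7686 μm/a
  chloride contribution → 1.917 μm/a
  total first-year rate 2.686 μm/a
  mass loss = 2.686 μm/a × 7.14 g/cm³ = 19.18 g·m⁻²·a⁻¹
copper: temperature factor f = -0.080·(14.3) = -1.1440
  sulphur-dioxide contribution → 0.5484 μm/a
  chloride contribution → 1.932 μm/a
  total first-year rate 2.481 μm/a
  mass loss = 2.481 μm/a × 8.96 g/cm³ = 22.23 g·m⁻²·a⁻¹
Ordering by g·m⁻²·a⁻¹: carbon steel (441) > copper (22.2) > zinc (19.2)

["carbon steel", "copper", "zinc"]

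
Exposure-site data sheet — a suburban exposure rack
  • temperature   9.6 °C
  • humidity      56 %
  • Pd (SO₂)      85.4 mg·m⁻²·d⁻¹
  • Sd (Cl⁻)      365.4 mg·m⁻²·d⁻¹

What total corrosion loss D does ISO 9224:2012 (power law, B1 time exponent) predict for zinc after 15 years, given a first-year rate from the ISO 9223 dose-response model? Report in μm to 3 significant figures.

D(15) = 26.9 μm

zinc: f(T) = +0.038·(T−10) [T≤10 °C] = -0.0152
  SO₂ term: 0.0129·85.4^0.44·exp(0.046·56-0.0152) = 1.182
  Cl⁻ term: 0.0175·365.4^0.57·exp(0.008·56+0.085·9.6) = 1.79
  sum: 1.182 + 1.79 → r_corr = 2.972 μm/a
Power-law: D(15) = r_corr · 15^0.813
  D(15) = 2.972 × 15^0.813 = 2.972 × 9.04 = 26.86 μm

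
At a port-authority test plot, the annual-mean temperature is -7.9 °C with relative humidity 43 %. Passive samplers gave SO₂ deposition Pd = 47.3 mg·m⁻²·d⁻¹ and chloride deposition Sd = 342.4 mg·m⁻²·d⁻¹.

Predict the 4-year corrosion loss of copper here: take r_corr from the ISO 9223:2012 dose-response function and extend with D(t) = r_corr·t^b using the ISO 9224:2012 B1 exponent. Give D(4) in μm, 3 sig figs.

copper: temperature factor f = +0.126·(-17.9) = -2.2554
  SO₂ term: 0.0053·47.3^0.26·exp(0.059·43-2.2554) = 0.01914
  Sd branch = 0.01025·Sd^0.27·e^(0.036·RH+0.049·T) = 0.1582 μm/a
  sum: 0.01914 + 0.1582 → r_corr = 0.1773 μm/a
Power-law: D(4) = r_corr · 4^0.667
  D(4) = 0.1773 × 4^0.667 = 0.1773 × 2.521 = 0.4471 μm

D(4) = 0.447 μm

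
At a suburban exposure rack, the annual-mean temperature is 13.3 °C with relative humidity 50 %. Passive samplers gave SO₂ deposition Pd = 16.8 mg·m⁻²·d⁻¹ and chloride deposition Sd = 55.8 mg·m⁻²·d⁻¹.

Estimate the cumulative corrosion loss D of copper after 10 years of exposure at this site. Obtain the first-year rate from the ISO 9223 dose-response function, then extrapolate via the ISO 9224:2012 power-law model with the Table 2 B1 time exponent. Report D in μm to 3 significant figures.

D(10) = 2.39 μm

copper: f(T) = -0.080·(T−10) [T>10 °C] = -0.2640
  Pd branch = 0.0053·Pd^0.26·e^(0.059·RH+f) = 0.1619 μm/a
  Cl⁻ term: 0.01025·55.8^0.27·exp(0.036·50+0.049·13.3) = 0.3524
  r_corr = 0.1619 + 0.3524 = 0.5144 μm/a
Long-term exponent b (ISO 9224 Table 2, B1) = 0.667
  D(10) = 0.5144 × 10^0.667 = 0.5144 × 4.645 = 2.389 μm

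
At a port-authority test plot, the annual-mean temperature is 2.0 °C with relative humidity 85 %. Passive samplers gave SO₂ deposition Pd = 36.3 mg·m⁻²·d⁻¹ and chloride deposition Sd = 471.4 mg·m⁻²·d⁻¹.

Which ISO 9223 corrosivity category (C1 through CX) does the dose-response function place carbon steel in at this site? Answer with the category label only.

C5

carbon steel: f(T) = +0.150·(T−10) [T≤10 °C] = -1.2000
  sulphur-dioxide contribution → 18.89 μm/a
  chloride contribution → 82.99 μm/a
  ⇒ r_corr(carbon steel) = 101.9 μm/a
Category bounds: 80…200 μm/a bracket r_corr ⇒ C5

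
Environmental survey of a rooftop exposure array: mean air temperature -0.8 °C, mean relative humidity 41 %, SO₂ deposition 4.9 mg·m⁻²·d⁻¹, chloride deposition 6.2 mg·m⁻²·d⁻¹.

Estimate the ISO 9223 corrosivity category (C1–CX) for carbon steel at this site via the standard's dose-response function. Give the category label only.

carbon steel: temperature factor f = +0.150·(-10.8) = -1.6200
  sulphur-dioxide contribution → 1.817 μm/a
  chloride contribution → 1.185 μm/a
  ⇒ r_corr(carbon steel) = 3.002 μm/a
3 μm/a falls in (1.3, 25] for carbon steel → category C2

C2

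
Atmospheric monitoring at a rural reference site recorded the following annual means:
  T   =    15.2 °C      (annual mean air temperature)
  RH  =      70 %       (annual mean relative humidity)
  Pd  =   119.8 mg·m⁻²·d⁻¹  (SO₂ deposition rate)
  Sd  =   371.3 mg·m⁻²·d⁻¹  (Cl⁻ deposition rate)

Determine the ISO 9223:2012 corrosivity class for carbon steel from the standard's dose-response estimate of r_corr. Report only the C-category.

carbon steel: f(T) = -0.054·(T−10) [T>10 °C] = -0.2808
  Pd branch = 1.77·Pd^0.52·e^(0.02·RH+f) = 65.29 μm/a
  Cl⁻ term: 0.102·371.3^0.62·exp(0.033·70+0.04·15.2) = 73.98
  r_corr = 65.29 + 73.98 = 139.3 μm/a
139 μm/a falls in (80, 200] for carbon steel → category C5

C5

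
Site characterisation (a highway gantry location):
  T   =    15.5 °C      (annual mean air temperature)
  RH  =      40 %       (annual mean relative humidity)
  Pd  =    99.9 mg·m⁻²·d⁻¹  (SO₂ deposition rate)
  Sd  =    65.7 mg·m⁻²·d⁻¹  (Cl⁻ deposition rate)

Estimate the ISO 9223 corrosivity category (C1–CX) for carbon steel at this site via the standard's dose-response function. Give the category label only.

C3

carbon steel: f(T) = -0.054·(T−10) [T>10 °C] = -0.2970
  Pd branch = 1.77·Pd^0.52·e^(0.02·RH+f) = 32.08 μm/a
  Cl⁻ term: 0.102·65.7^0.62·exp(0.033·40+0.04·15.5) = 9.507
  r_corr = 32.08 + 9.507 = 41.58 μm/a
Category bounds: 25…50 μm/a bracket r_corr ⇒ C3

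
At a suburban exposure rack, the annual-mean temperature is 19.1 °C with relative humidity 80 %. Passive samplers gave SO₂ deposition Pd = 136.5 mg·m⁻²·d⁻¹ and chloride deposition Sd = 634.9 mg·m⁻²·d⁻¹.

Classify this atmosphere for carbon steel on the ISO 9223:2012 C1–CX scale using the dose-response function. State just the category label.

CX

carbon steel: temperature factor f = -0.054·(9.1) = -0.4914
  Pd branch = 1.77·Pd^0.52·e^(0.02·RH+f) = 69.14 μm/a
  Cl⁻ term: 0.102·634.9^0.62·exp(0.033·80+0.04·19.1) = 167.7
  sum: 69.14 + 167.7 → r_corr = 236.9 μm/a
Category bounds: 200…700 μm/a bracket r_corr ⇒ CX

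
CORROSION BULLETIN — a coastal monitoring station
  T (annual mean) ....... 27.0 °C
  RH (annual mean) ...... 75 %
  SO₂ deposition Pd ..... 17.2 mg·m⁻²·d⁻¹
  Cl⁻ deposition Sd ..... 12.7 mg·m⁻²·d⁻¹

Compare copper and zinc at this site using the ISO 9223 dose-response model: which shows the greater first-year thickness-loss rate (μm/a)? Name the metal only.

zinc

copper: temperature factor f = -0.080·(17.0) = -1.3600
  Pd branch = 0.0053·Pd^0.26·e^(0.059·RH+f) = 0.238 μm/a
  Cl⁻ term: 0.01025·12.7^0.27·exp(0.036·75+0.049·27.0) = 1.137
  r_corr = 0.238 + 1.137 = 1.375 μm/a
zinc: T>10 °C ⇒ hinge -0.071·(27.0−10) = -1.2070
  Pd branch = 0.0129·Pd^0.44·e^(0.046·RH+f) = 0.425 μm/a
  Sd branch = 0.0175·Sd^0.57·e^(0.008·RH+0.085·T) = 1.347 μm/a
  sum: 0.425 + 1.347 → r_corr = 1.772 μm/a
Ordering by μm/a: zinc (1.77) > copper (1.38)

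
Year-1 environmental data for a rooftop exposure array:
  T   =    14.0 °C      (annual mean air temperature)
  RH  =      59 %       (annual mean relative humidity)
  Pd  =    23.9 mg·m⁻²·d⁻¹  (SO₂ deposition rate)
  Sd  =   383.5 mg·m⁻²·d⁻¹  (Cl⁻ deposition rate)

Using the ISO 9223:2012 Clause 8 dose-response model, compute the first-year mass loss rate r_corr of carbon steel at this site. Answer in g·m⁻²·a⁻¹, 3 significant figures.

carbon steel: f(T) = -0.054·(T−10) [T>10 °C] = -0.2160
  sulphur-dioxide contribution → 24.18 μm/a
  chloride contribution → 50.04 μm/a
  ⇒ r_corr(carbon steel) = 74.22 μm/a
Convert to mass loss: 74.22 μm/a × 7.85 g/cm³ = 582.6 g·m⁻²·a⁻¹

r_corr = 583 g·m⁻²·a⁻¹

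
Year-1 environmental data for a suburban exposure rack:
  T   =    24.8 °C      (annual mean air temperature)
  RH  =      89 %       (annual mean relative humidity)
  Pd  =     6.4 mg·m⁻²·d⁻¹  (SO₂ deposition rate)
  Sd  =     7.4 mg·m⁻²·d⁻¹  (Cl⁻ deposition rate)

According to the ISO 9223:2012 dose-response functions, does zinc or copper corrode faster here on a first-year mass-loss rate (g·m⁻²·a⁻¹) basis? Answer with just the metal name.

copper

zinc: temperature factor f = -0.071·(14.8) = -1.0508
  Pd branch = 0.0129·Pd^0.44·e^(0.046·RH+f) = 0.6123 μm/a
  Sd branch = 0.0175·Sd^0.57·e^(0.008·RH+0.085·T) = 0.9188 μm/a
  r_corr = 0.6123 + 0.9188 = 1.531 μm/a
  mass loss = 1.531 μm/a × 7.14 g/cm³ = 10.93 g·m⁻²·a⁻¹
copper: f(T) = -0.080·(T−10) [T>10 °C] = -1.1840
  SO₂ term: 0.0053·6.4^0.26·exp(0.059·89-1.1840) = 0.5014
  Cl⁻ term: 0.01025·7.4^0.27·exp(0.036·89+0.049·24.8) = 1.461
  sum: 0.5014 + 1.461 → r_corr = 1.962 μm/a
  mass loss = 1.962 μm/a × 8.96 g/cm³ = 17.58 g·m⁻²·a⁻¹
Ordering by g·m⁻²·a⁻¹: copper (17.6) > zinc (10.9)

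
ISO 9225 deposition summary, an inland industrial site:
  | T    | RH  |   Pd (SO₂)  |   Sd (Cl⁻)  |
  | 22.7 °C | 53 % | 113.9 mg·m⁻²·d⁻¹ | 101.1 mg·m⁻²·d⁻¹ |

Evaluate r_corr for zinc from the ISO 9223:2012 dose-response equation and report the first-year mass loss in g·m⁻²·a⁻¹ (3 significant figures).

r_corr = 21.7 g·m⁻²·a⁻¹

zinc: T>10 °C ⇒ hinge -0.071·(22.7−10) = -0.9017
  sulphur-dioxide contribution → 0.4816 μm/a
  chloride contribution → 2.558 μm/a
  total first-year rate 3.039 μm/a
Convert to mass loss: 3.039 μm/a × 7.14 g/cm³ = 21.7 g·m⁻²·a⁻¹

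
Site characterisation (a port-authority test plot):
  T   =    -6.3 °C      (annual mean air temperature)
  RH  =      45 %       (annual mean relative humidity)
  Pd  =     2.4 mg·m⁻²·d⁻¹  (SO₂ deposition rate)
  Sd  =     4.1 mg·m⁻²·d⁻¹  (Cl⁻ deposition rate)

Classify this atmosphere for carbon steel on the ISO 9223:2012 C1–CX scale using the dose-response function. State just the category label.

carbon steel: T≤10 °C ⇒ hinge +0.150·(-6.3−10) = -2.4450
  sulphur-dioxide contribution → 0.5952 μm/a
  chloride contribution → 0.8395 μm/a
  total first-year rate 1.435 μm/a
Category bounds: 1.3…25 μm/a bracket r_corr ⇒ C2

C2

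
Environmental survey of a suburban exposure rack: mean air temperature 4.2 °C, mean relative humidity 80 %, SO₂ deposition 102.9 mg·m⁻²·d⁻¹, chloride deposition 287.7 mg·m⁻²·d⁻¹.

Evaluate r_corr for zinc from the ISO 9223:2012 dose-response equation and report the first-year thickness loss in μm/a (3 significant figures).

zinc: T≤10 °C ⇒ hinge +0.038·(4.2−10) = -0.2204
  Pd branch = 0.0129·Pd^0.44·e^(0.046·RH+f) = 3.152 μm/a
  Sd branch = 0.0175·Sd^0.57·e^(0.008·RH+0.085·T) = 1.196 μm/a
  r_corr = 3.152 + 1.196 = 4.347 μm/a

r_corr = 4.35 μm/a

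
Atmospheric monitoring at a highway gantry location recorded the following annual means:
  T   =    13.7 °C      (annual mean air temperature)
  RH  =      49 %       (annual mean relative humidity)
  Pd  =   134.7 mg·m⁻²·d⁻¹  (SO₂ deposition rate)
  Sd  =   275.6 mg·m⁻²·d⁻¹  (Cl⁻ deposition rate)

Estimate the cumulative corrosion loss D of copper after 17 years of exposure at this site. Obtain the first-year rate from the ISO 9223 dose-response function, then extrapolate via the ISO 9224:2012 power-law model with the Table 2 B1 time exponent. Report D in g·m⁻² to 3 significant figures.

copper: f(T) = -0.080·(T−10) [T>10 °C] = -0.2960
  SO₂ term: 0.0053·134.7^0.26·exp(0.059·49-0.2960) = 0.254
  Cl⁻ term: 0.01025·275.6^0.27·exp(0.036·49+0.049·13.7) = 0.5336
  sum: 0.254 + 0.5336 → r_corr = 0.7877 μm/a
Long-term exponent b (ISO 9224 Table 2, B1) = 0.667
  D(17) = 0.7877 × 17^0.667 = 0.7877 × 6.618 = 5.213 μm
  Mass loss = 5.213 μm × 8.96 g/cm³ = 46.7 g·m⁻²

D(17) = 46.7 g·m⁻²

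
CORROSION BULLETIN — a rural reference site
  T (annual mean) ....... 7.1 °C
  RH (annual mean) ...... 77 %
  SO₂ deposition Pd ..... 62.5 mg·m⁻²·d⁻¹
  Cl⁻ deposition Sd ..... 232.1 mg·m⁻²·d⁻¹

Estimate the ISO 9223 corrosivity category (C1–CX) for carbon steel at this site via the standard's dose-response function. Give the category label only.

C5

carbon steel: T≤10 °C ⇒ hinge +0.150·(7.1−10) = -0.4350
  Pd branch = 1.77·Pd^0.52·e^(0.02·RH+f) = 45.89 μm/a
  Cl⁻ term: 0.102·232.1^0.62·exp(0.033·77+0.04·7.1) = 50.37
  sum: 45.89 + 50.37 → r_corr = 96.26 μm/a
96.3 μm/a falls in (80, 200] for carbon steel → category C5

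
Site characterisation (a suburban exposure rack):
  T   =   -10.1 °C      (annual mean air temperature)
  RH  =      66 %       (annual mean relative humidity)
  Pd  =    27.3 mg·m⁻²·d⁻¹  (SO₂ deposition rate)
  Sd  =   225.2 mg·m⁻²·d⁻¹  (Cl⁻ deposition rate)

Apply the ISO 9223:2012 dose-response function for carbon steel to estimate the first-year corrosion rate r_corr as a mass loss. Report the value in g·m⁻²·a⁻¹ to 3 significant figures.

carbon steel: T≤10 °C ⇒ hinge +0.150·(-10.1−10) = -3.0150
  Pd branch = 1.77·Pd^0.52·e^(0.02·RH+f) = 1.814 μm/a
  Sd branch = 0.102·Sd^0.62·e^(0.033·RH+0.04·T) = 17.28 μm/a
  r_corr = 1.814 + 17.28 = 19.1 μm/a
Convert to mass loss: 19.1 μm/a × 7.85 g/cm³ = 149.9 g·m⁻²·a⁻¹

r_corr = 150 g·m⁻²·a⁻¹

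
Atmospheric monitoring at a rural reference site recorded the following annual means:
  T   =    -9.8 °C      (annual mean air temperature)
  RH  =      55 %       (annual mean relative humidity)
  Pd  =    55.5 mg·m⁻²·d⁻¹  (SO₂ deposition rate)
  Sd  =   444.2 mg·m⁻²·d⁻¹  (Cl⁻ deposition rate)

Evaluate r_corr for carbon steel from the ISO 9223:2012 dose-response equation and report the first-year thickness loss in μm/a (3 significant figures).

r_corr = 20.7 μm/a

carbon steel: temperature factor f = +0.150·(-19.8) = -2.9700
  sulphur-dioxide contribution → 2.202 μm/a
  chloride contribution → 18.54 μm/a
  total first-year rate 20.74 μm/a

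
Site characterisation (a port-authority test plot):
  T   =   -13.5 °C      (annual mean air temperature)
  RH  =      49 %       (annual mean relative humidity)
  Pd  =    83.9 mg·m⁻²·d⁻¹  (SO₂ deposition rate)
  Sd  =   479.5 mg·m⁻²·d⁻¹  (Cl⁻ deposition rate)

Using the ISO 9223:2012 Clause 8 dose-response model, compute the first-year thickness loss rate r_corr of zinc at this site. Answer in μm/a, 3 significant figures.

r_corr = 0.631 μm/a

zinc: temperature factor f = +0.038·(-23.5) = -0.8930
  sulphur-dioxide contribution → 0.3533 μm/a
  chloride contribution → 0.2773 μm/a
  total first-year rate 0.6306 μm/a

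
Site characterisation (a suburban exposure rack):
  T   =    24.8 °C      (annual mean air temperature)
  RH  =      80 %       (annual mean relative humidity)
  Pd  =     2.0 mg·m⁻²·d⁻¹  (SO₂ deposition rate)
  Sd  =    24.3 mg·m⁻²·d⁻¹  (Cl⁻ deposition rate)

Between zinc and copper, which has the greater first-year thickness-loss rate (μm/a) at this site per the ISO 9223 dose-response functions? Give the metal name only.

zinc

zinc: T>10 °C ⇒ hinge -0.071·(24.8−10) = -1.0508
  sulphur-dioxide contribution → 0.2426 μm/a
  chloride contribution → 1.684 μm/a
  total first-year rate 1.926 μm/a
copper: T>10 °C ⇒ hinge -0.080·(24.8−10) = -1.1840
  sulphur-dioxide contribution → 0.2179 μm/a
  chloride contribution → 1.457 μm/a
  total first-year rate 1.675 μm/a
Ordering by μm/a: zinc (1.93) > copper (1.67)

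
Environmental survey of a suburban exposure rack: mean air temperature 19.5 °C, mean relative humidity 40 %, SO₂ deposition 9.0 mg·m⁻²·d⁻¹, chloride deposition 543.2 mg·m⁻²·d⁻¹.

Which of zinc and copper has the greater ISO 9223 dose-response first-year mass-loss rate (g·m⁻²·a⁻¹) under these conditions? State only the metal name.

zinc

zinc: temperature factor f = -0.071·(9.5) = -0.6745
  SO₂ term: 0.0129·9.0^0.44·exp(0.046·40-0.6745) = 0.1088
  Cl⁻ term: 0.0175·543.2^0.57·exp(0.008·40+0.085·19.5) = 4.579
  sum: 0.1088 + 4.579 → r_corr = 4.688 μm/a
  mass loss = 4.688 μm/a × 7.14 g/cm³ = 33.47 g·m⁻²·a⁻¹
copper: T>10 °C ⇒ hinge -0.080·(19.5−10) = -0.7600
  Pd branch = 0.0053·Pd^0.26·e^(0.059·RH+f) = 0.04648 μm/a
  Sd branch = 0.01025·Sd^0.27·e^(0.036·RH+0.049·T) = 0.6159 μm/a
  sum: 0.04648 + 0.6159 → r_corr = 0.6624 μm/a
  mass loss = 0.6624 μm/a × 8.96 g/cm³ = 5.935 g·m⁻²·a⁻¹
Ordering by g·m⁻²·a⁻¹: zinc (33.5) > copper (5.93)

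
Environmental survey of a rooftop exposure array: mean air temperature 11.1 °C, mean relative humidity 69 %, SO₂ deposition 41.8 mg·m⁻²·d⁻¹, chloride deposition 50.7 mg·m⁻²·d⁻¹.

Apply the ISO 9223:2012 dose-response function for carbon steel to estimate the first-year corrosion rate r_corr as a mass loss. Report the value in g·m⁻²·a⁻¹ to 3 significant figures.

r_corr = 501 g·m⁻²·a⁻¹

carbon steel: T>10 °C ⇒ hinge -0.054·(11.1−10) = -0.0594
  sulphur-dioxide contribution → 46.19 μm/a
  chloride contribution → 17.68 μm/a
  ⇒ r_corr(carbon steel) = 63.86 μm/a
Convert to mass loss: 63.86 μm/a × 7.85 g/cm³ = 501.3 g·m⁻²·a⁻¹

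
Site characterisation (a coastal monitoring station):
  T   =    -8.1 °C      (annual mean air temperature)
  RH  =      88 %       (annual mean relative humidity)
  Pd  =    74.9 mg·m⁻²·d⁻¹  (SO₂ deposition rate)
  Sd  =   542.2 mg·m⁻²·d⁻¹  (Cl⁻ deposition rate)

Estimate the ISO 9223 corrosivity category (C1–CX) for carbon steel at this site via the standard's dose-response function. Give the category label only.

carbon steel: T≤10 °C ⇒ hinge +0.150·(-8.1−10) = -2.7150
  SO₂ term: 1.77·74.9^0.52·exp(0.02·88-2.7150) = 6.426
  Cl⁻ term: 0.102·542.2^0.62·exp(0.033·88+0.04·-8.1) = 66.72
  r_corr = 6.426 + 66.72 = 73.15 μm/a
Category bounds: 50…80 μm/a bracket r_corr ⇒ C4

C4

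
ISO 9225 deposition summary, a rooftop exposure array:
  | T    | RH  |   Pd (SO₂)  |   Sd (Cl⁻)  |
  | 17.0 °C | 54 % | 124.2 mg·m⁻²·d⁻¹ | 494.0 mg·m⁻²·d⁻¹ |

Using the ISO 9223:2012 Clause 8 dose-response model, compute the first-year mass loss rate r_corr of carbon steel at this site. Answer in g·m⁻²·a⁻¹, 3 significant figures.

r_corr = 783 g·m⁻²·a⁻¹

carbon steel: f(T) = -0.054·(T−10) [T>10 °C] = -0.3780
  sulphur-dioxide contribution → 43.83 μm/a
  chloride contribution → 55.97 μm/a
  ⇒ r_corr(carbon steel) = 99.8 μm/a
Convert to mass loss: 99.8 μm/a × 7.85 g/cm³ = 783.4 g·m⁻²·a⁻¹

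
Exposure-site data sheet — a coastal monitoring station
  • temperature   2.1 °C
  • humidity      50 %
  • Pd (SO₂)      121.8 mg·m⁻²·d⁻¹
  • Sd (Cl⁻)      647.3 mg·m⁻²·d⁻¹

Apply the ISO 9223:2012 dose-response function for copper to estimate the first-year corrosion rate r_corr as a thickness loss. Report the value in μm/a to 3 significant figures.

copper: f(T) = +0.126·(T−10) [T≤10 °C] = -0.9954
  sulphur-dioxide contribution → 0.1304 μm/a
  chloride contribution → 0.3946 μm/a
  ⇒ r_corr(copper) = 0.525 μm/a

r_corr = 0.525 μm/a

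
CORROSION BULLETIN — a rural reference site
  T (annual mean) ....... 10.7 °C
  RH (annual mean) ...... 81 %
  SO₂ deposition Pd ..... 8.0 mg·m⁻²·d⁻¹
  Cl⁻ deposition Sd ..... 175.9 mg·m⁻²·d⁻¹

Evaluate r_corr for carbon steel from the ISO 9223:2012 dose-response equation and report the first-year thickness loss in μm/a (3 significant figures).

carbon steel: temperature factor f = -0.054·(0.7) = -0.0378
  SO₂ term: 1.77·8.0^0.52·exp(0.02·81-0.0378) = 25.39
  Sd branch = 0.102·Sd^0.62·e^(0.033·RH+0.04·T) = 55.9 μm/a
  sum: 25.39 + 55.9 → r_corr = 81.29 μm/a

r_corr = 81.3 μm/a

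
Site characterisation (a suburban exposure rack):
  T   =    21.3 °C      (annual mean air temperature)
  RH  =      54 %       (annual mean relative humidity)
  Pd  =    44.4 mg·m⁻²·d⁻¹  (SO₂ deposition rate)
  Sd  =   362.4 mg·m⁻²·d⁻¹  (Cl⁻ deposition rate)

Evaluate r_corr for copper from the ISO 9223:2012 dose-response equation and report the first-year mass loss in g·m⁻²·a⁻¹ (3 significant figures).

r_corr = 10.2 g·m⁻²·a⁻¹

copper: f(T) = -0.080·(T−10) [T>10 °C] = -0.9040
  sulphur-dioxide contribution → 0.1392 μm/a
  chloride contribution → 0.9983 μm/a
  ⇒ r_corr(copper) = 1.137 μm/a
Convert to mass loss: 1.137 μm/a × 8.96 g/cm³ = 10.19 g·m⁻²·a⁻¹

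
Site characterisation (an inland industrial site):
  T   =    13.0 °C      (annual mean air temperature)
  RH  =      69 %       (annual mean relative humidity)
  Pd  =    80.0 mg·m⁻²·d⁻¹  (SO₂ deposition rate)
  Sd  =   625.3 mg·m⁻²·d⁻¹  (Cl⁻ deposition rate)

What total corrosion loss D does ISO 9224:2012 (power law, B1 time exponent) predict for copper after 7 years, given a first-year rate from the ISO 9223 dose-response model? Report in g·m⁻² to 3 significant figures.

copper: T>10 °C ⇒ hinge -0.080·(13.0−10) = -0.2400
  Pd branch = 0.0053·Pd^0.26·e^(0.059·RH+f) = 0.7636 μm/a
  Sd branch = 0.01025·Sd^0.27·e^(0.036·RH+0.049·T) = 1.322 μm/a
  r_corr = 0.7636 + 1.322 = 2.085 μm/a
Long-term exponent b (ISO 9224 Table 2, B1) = 0.667
  D(7) = 2.085 × 7^0.667 = 2.085 × 3.662 = 7.635 μm
  Mass loss = 7.635 μm × 8.96 g/cm³ = 68.41 g·m⁻²

D(7) = 68.4 g·m⁻²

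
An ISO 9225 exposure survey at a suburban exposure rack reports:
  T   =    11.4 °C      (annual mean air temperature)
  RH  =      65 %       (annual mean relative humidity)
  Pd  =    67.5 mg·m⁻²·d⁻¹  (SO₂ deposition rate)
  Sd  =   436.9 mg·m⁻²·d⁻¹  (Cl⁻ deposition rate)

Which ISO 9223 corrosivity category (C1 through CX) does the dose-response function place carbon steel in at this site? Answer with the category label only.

C5

carbon steel: T>10 °C ⇒ hinge -0.054·(11.4−10) = -0.0756
  Pd branch = 1.77·Pd^0.52·e^(0.02·RH+f) = 53.82 μm/a
  Cl⁻ term: 0.102·436.9^0.62·exp(0.033·65+0.04·11.4) = 59.6
  sum: 53.82 + 59.6 → r_corr = 113.4 μm/a
ISO 9223 Table 2 (carbon steel): 80 < 113 ≤ 200 μm/a ⇒ C5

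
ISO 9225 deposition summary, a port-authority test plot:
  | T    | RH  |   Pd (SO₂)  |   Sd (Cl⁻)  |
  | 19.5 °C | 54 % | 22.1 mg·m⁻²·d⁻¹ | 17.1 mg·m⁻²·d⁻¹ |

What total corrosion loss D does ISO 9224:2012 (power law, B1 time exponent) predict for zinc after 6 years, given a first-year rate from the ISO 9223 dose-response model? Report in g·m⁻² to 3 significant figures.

D(6) = 31.3 g·m⁻²

zinc: T>10 °C ⇒ hinge -0.071·(19.5−10) = -0.6745
  sulphur-dioxide contribution → 0.3076 μm/a
  chloride contribution → 0.7134 μm/a
  total first-year rate 1.021 μm/a
Power-law: D(6) = r_corr · 6^0.813
  D(6) = 1.021 × 6^0.813 = 1.021 × 4.292 = 4.382 μm
  Mass loss = 4.382 μm × 7.14 g/cm³ = 31.29 g·m⁻²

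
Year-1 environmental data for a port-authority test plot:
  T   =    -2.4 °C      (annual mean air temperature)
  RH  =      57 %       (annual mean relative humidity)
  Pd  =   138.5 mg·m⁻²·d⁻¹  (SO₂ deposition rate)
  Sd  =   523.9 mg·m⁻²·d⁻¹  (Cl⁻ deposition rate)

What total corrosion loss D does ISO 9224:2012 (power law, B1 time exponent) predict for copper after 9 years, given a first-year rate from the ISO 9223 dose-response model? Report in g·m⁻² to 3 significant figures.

copper: temperature factor f = +0.126·(-12.4) = -1.5624
  Pd branch = 0.0053·Pd^0.26·e^(0.059·RH+f) = 0.1156 μm/a
  Sd branch = 0.01025·Sd^0.27·e^(0.036·RH+0.049·T) = 0.3846 μm/a
  sum: 0.1156 + 0.3846 → r_corr = 0.5002 μm/a
ISO 9224: D(t) = r_corr · t^b with b = 0.667 (copper, B1)
  D(9) = 0.5002 × 9^0.667 = 0.5002 × 4.33 = 2.166 μm
  Mass loss = 2.166 μm × 8.96 g/cm³ = 19.41 g·m⁻²

D(9) = 19.4 g·m⁻²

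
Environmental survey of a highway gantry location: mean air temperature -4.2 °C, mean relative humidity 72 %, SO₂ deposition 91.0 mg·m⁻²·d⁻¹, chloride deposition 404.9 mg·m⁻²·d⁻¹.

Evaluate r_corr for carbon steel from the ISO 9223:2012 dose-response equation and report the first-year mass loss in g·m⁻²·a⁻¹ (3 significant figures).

carbon steel: temperature factor f = +0.150·(-14.2) = -2.1300
  Pd branch = 1.77·Pd^0.52·e^(0.02·RH+f) = 9.269 μm/a
  Sd branch = 0.102·Sd^0.62·e^(0.033·RH+0.04·T) = 38.38 μm/a
  r_corr = 9.269 + 38.38 = 47.65 μm/a
Convert to mass loss: 47.65 μm/a × 7.85 g/cm³ = 374 g·m⁻²·a⁻¹

r_corr = 374 g·m⁻²·a⁻¹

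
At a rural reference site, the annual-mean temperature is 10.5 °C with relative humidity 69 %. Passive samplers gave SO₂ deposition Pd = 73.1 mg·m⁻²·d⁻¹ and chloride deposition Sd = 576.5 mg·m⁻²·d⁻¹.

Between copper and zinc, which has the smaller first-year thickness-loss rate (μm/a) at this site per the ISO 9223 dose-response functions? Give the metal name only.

copper

copper: f(T) = -0.080·(T−10) [T>10 °C] = -0.0400
  Pd branch = 0.0053·Pd^0.26·e^(0.059·RH+f) = 0.911 μm/a
  Cl⁻ term: 0.01025·576.5^0.27·exp(0.036·69+0.049·10.5) = 1.144
  r_corr = 0.911 + 1.144 = 2.055 μm/a
zinc: f(T) = -0.071·(T−10) [T>10 °C] = -0.0355
  SO₂ term: 0.0129·73.1^0.44·exp(0.046·69-0.0355) = 1.967
  Sd branch = 0.0175·Sd^0.57·e^(0.008·RH+0.085·T) = 2.78 μm/a
  r_corr = 1.967 + 2.78 = 4.747 μm/a
Ordering by μm/a: zinc (4.75) > copper (2.05)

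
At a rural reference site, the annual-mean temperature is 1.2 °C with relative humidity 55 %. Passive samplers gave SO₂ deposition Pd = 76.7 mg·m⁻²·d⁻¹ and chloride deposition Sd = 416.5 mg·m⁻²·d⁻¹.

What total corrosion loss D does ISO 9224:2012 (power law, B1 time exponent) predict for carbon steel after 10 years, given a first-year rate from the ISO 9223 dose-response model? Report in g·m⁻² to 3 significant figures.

D(10) = 1.08e+03 g·m⁻²

carbon steel: f(T) = +0.150·(T−10) [T≤10 °C] = -1.3200
  Pd branch = 1.77·Pd^0.52·e^(0.02·RH+f) = 13.57 μm/a
  Sd branch = 0.102·Sd^0.62·e^(0.033·RH+0.04·T) = 27.66 μm/a
  r_corr = 13.57 + 27.66 = 41.23 μm/a
ISO 9224: D(t) = r_corr · t^b with b = 0.523 (carbon steel, B1)
  D(10) = 41.23 × 10^0.523 = 41.23 × 3.334 = 137.5 μm
  Mass loss = 137.5 μm × 7.85 g/cm³ = 1079 g·m⁻²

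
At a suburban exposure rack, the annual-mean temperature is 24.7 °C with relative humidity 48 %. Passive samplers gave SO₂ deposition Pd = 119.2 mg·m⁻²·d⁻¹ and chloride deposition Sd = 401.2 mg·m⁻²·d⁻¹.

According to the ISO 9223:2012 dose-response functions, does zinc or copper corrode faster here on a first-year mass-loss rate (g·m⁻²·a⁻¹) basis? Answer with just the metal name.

zinc

zinc: f(T) = -0.071·(T−10) [T>10 °C] = -1.0437
  Pd branch = 0.0129·Pd^0.44·e^(0.046·RH+f) = 0.3387 μm/a
  Sd branch = 0.0175·Sd^0.57·e^(0.008·RH+0.085·T) = 6.39 μm/a
  r_corr = 0.3387 + 6.39 = 6.729 μm/a
  mass loss = 6.729 μm/a × 7.14 g/cm³ = 48.05 g·m⁻²·a⁻¹
copper: f(T) = -0.080·(T−10) [T>10 °C] = -1.1760
  Pd branch = 0.0053·Pd^0.26·e^(0.059·RH+f) = 0.09623 μm/a
  Cl⁻ term: 0.01025·401.2^0.27·exp(0.036·48+0.049·24.7) = 0.9766
  sum: 0.09623 + 0.9766 → r_corr = 1.073 μm/a
  mass loss = 1.073 μm/a × 8.96 g/cm³ = 9.613 g·m⁻²·a⁻¹
Ordering by g·m⁻²·a⁻¹: zinc (48) > copper (9.61)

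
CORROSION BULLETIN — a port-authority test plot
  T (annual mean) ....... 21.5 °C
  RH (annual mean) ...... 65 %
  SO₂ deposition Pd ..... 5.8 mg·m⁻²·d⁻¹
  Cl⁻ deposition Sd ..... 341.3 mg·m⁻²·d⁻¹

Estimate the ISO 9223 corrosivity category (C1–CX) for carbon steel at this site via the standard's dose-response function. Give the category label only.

C5

carbon steel: T>10 °C ⇒ hinge -0.054·(21.5−10) = -0.6210
  SO₂ term: 1.77·5.8^0.52·exp(0.02·65-0.6210) = 8.706
  Sd branch = 0.102·Sd^0.62·e^(0.033·RH+0.04·T) = 76.59 μm/a
  r_corr = 8.706 + 76.59 = 85.3 μm/a
Category bounds: 80…200 μm/a bracket r_corr ⇒ C5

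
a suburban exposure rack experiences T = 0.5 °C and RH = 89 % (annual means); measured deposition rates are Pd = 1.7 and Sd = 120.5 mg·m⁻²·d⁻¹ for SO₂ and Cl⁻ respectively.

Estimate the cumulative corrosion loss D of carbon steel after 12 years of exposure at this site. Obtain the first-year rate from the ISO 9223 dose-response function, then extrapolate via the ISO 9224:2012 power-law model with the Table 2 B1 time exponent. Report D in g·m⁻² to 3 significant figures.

carbon steel: T≤10 °C ⇒ hinge +0.150·(0.5−10) = -1.4250
  sulphur-dioxide contribution → 3.326 μm/a
  chloride contribution → 38.28 μm/a
  total first-year rate 41.61 μm/a
Long-term exponent b (ISO 9224 Table 2, B1) = 0.523
  D(12) = 41.61 × 12^0.523 = 41.61 × 3.668 = 152.6 μm
  Mass loss = 152.6 μm × 7.85 g/cm³ = 1198 g·m⁻²

D(12) = 1.20e+03 g·m⁻²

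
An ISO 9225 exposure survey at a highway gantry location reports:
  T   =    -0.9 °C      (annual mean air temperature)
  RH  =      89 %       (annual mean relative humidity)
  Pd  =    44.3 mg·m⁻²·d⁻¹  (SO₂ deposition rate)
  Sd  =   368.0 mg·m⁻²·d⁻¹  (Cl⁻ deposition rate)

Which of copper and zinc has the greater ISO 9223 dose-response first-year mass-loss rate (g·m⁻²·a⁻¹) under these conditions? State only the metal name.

zinc

copper: T≤10 °C ⇒ hinge +0.126·(-0.9−10) = -1.3734
  sulphur-dioxide contribution → 0.6861 μm/a
  chloride contribution → 1.191 μm/a
  total first-year rate 1.877 μm/a
  mass loss = 1.877 μm/a × 8.96 g/cm³ = 16.82 g·m⁻²·a⁻¹
zinc: temperature factor f = +0.038·(-10.9) = -0.4142
  sulphur-dioxide contribution → 2.711 μm/a
  chloride contribution → 0.9584 μm/a
  total first-year rate 3.669 μm/a
  mass loss = 3.669 μm/a × 7.14 g/cm³ = 26.2 g·m⁻²·a⁻¹
Ordering by g·m⁻²·a⁻¹: zinc (26.2) > copper (16.8)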